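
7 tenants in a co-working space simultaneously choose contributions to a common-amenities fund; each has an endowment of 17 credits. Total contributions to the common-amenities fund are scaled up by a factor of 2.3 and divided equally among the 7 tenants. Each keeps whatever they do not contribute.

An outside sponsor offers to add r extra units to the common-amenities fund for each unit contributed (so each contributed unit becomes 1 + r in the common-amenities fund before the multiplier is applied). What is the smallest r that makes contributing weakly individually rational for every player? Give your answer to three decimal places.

With matching at rate r, one contributed unit becomes (1 + r) in the common-amenities fund and returns 2.3 × (1 + r) / 7 to the contributor.
Setting this equal to 1: 1 + r = 7/2.3 = 3.0435.
So the minimum matching rate is r = 3.0435 − 1 = 2.043.

2.043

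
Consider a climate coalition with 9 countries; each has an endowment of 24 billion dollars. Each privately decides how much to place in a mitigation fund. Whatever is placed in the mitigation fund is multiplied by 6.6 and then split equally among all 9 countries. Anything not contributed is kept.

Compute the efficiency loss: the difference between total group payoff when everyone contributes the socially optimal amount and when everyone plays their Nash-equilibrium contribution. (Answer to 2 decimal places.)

Each contributed unit returns 6.6/9 = 0.7333 to its contributor — below 1 — so contributing 0 is dominant for every player. At the Nash equilibrium everyone keeps their 24, and the group total is 9 × 24 = 216.
Each contributed unit returns 6.600 to the group as a whole (0.7333 to each of 9 players), which exceeds 1, so the social optimum is full contribution: group total = 6.600 × 216 = 1425.60.
Efficiency loss = 1425.60 − 216 = 1209.60.

1209.60 billion dollars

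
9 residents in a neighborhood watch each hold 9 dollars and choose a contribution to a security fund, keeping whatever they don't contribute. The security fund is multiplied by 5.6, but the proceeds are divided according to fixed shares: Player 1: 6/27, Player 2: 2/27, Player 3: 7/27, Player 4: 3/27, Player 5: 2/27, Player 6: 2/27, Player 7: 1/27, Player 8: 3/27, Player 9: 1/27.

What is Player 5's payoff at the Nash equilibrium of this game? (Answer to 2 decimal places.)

Each unit j contributes comes back to j as 5.6 × (j's share), so j prefers to contribute only if that share exceeds 1/5.6 = 0.1786; otherwise keeping the unit dominates.
The shares above 0.1786 belong to Player 1 and Player 3, contributing 9 each; the remaining 7 contribute 0. Total contributed: 18.
Player 5 keeps 9 and receives 5.6 × 18 × 2/27 = 7.47 from the security fund, for a payoff of 16.47.

16.47 dollars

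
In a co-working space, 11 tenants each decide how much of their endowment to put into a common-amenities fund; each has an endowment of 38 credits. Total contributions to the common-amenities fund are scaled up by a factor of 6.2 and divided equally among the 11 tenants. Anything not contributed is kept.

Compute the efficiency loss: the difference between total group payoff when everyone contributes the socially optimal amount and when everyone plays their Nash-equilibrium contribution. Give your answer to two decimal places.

2173.60 credits

Each contributed unit returns 6.2/11 = 0.5636 to its contributor — below 1 — so contributing 0 is dominant for every player. At the Nash equilibrium everyone keeps their 38, and the group total is 11 × 38 = 418.
Each contributed unit returns 6.200 to the group as a whole (0.5636 to each of 11 players), which exceeds 1, so the social optimum is full contribution: group total = 6.200 × 418 = 2591.60.
Efficiency loss = 2591.60 − 418 = 2173.60.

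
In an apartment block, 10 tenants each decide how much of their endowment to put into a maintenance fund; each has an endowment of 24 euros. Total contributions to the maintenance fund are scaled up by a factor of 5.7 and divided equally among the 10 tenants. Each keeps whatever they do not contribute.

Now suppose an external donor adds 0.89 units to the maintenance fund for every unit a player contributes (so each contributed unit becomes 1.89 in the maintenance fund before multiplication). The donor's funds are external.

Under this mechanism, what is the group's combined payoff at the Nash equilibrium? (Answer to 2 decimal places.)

2585.52 euros

With the mechanism, a contributed unit returns 5.7 × 1.89 / 10 = 1.0773 per unit of net cost to the contributor — now above 1 — so contributing fully is weakly dominant for every player.
So the Nash equilibrium is full contribution by all 10; the group earns 5.7 × 1.89 × 240 = 2585.52.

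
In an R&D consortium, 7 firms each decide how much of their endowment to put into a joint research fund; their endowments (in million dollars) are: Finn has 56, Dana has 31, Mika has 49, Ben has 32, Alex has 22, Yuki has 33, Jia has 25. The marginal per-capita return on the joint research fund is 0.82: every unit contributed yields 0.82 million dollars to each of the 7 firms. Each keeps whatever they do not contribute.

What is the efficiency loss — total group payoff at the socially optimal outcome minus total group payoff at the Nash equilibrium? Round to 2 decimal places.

1175.52 million dollars

The private return per contributed unit is 0.82 < 1 for everyone, so the Nash equilibrium is zero contribution and the group total is Σ E_j = 56 + 31 + 49 + 32 + 22 + 33 + 25 = 248.
Each contributed unit returns 5.740 to the group, so the social optimum is full contribution by everyone: group total = 5.740 × 248 = 1423.52.
Efficiency loss = (5.740 − 1) × 248 = 1175.52.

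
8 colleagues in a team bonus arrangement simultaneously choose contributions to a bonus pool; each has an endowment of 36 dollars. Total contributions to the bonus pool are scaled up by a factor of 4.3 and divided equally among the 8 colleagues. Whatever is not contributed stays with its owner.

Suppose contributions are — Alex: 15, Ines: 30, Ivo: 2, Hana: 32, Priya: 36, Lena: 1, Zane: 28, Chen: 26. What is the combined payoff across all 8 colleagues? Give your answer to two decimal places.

849.00 dollars

Total contributed: 15 + 30 + 2 + 32 + 36 + 1 + 28 + 26 = 170; total kept: 8 × 36 − 170 = 118.
The bonus pool pays out 4.3 × 170 = 731.00 in aggregate.
Group total = 118 + 731.00 = 849.00.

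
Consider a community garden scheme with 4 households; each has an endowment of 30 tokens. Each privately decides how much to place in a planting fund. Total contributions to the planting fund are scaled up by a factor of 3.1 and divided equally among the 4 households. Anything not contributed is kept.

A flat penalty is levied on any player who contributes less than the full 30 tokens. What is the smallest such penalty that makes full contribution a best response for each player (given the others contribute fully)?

Given the others contribute fully, the best deviation is to contribute 0 (any partial contribution still incurs the fine and gives up units whose private return 0.7750 is below 1).
Deviating from 30 to 0 saves 30 tokens but forfeits the deviator's share of the drop in the planting fund: 3.1/4 × 30 = 23.25.
So the deviation gain is 30 − 23.25 = 6.75, and the fine must be at least 6.75 tokens to wipe it out.

6.75 tokens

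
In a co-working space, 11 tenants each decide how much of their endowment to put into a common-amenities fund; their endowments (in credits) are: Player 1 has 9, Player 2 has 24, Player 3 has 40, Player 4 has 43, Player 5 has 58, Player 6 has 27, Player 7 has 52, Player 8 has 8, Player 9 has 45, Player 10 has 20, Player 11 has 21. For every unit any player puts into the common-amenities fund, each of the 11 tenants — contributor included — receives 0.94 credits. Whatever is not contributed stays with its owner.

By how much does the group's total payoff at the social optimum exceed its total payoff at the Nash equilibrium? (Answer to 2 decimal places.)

The private return per contributed unit is 0.94 < 1 for everyone, so the Nash equilibrium is zero contribution and the group total is Σ E_j = 9 + 24 + 40 + 43 + 58 + 27 + 52 + 8 + 45 + 20 + 21 = 347.
Each contributed unit returns 10.340 to the group, so the social optimum is full contribution by everyone: group total = 10.340 × 347 = 3587.98.
Efficiency loss = (10.340 − 1) × 347 = 3240.98.

3240.98 credits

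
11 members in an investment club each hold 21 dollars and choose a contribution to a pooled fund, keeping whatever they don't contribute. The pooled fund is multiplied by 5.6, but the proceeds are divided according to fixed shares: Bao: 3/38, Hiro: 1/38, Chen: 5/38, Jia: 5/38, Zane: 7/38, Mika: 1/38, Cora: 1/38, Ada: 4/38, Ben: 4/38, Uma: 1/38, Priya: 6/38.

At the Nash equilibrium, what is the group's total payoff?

Each unit j contributes comes back to j as 5.6 × (j's share), so j prefers to contribute only if that share exceeds 1/5.6 = 0.1786; otherwise keeping the unit dominates.
Only Zane (7/38) clears that bar, contributing 21; the remaining 10 contribute 0. Total contributed: 21.
The pooled fund pays out 5.6 × 21 = 117.60 in total (split across the unequal shares, but the aggregate is all that matters for the group sum).
The 10 free-riders keep 21 each, adding 210. Group total = 210 + 117.60 = 327.60.

327.60 dollars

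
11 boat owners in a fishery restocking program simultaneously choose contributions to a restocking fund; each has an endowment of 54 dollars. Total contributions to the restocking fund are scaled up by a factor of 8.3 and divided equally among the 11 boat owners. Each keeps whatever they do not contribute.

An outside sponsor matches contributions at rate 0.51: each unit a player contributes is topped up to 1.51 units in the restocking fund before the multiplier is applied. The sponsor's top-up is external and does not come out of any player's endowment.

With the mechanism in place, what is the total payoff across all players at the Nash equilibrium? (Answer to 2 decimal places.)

7444.60 dollars

With the mechanism, a contributed unit returns 8.3 × 1.51 / 11 = 1.1394 per unit of net cost to the contributor — now above 1 — so contributing fully is weakly dominant for every player.
So the Nash equilibrium is full contribution by all 11; the group earns 8.3 × 1.51 × 594 = 7444.60.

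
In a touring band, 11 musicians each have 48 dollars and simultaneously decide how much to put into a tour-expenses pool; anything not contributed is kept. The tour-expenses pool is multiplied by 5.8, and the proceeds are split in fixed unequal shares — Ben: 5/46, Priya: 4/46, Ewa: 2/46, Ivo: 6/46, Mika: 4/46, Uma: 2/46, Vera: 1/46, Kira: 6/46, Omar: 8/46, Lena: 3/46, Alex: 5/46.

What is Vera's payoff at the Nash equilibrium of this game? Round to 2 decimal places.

54.05 dollars

Player j's private return per contributed unit is 5.8 × (j's share). Contributing is weakly dominant for j when that share is at least 1/5.8 = 0.1724, and contributing 0 is dominant otherwise.
Only Omar (8/46) clears that bar, contributing 48; the remaining 10 contribute 0. Total contributed: 48.
Vera keeps 48 and receives 5.8 × 48 × 1/46 = 6.05 from the tour-expenses pool, for a payoff of 54.05.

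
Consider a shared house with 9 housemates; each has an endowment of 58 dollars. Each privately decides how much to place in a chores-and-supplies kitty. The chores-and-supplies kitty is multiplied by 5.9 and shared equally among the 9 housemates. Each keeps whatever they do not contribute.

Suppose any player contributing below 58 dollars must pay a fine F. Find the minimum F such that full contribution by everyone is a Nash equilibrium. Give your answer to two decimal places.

Given the others contribute fully, the best deviation is to contribute 0 (any partial contribution still incurs the fine and gives up units whose private return 0.6556 is below 1).
Deviating from 58 to 0 saves 58 dollars but forfeits the deviator's share of the drop in the chores-and-supplies kitty: 5.9/9 × 58 = 38.02.
So the deviation gain is 58 − 38.02 = 19.98, and the fine must be at least 19.98 dollars to wipe it out.

19.98 dollars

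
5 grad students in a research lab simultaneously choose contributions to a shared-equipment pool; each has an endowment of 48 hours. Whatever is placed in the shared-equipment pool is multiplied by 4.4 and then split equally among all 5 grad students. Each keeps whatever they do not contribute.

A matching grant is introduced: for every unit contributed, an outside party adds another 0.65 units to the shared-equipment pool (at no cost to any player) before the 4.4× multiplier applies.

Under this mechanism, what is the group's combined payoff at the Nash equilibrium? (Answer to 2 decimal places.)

With the mechanism, a contributed unit returns 4.4 × 1.65 / 5 = 1.4520 per unit of net cost to the contributor — now above 1 — so contributing fully is weakly dominant for every player.
So the Nash equilibrium is full contribution by all 5; the group earns 4.4 × 1.65 × 240 = 1742.40.

1742.40 hours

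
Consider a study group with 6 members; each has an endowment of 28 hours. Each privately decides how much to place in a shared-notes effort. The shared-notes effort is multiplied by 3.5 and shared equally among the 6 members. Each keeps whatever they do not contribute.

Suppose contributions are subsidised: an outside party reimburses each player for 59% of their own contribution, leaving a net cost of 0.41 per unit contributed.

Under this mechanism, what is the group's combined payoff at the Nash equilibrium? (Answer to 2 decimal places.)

Under the mechanism each unit contributed yields (3.5/6) / 0.41 = 1.4228 back to its contributor per unit of net cost, which exceeds 1, making full contribution the dominant choice for everyone.
So the Nash equilibrium is full contribution by all 6; the group earns 6 × (28 × 0.59 + 3.5 × 28) = 687.12.

687.12 hours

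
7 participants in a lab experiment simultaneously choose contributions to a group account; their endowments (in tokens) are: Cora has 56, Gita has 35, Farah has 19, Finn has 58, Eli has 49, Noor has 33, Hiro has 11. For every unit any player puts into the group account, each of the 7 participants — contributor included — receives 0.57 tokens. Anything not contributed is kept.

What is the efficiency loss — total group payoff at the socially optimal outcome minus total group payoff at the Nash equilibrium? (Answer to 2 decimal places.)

The private return per contributed unit is 0.57 < 1 for everyone, so the Nash equilibrium is zero contribution and the group total is Σ E_j = 56 + 35 + 19 + 58 + 49 + 33 + 11 = 261.
Each contributed unit returns 3.990 to the group, so the social optimum is full contribution by everyone: group total = 3.990 × 261 = 1041.39.
Efficiency loss = (3.990 − 1) × 261 = 780.39.

780.39 tokens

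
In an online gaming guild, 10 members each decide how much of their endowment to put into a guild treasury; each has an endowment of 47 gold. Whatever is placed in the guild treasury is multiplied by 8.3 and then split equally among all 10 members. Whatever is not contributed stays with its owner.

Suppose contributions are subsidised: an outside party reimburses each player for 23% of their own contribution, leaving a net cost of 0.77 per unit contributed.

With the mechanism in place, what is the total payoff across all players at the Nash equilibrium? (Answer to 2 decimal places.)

4009.10 gold

With the mechanism, a contributed unit returns (8.3/10) / 0.77 = 1.0779 per unit of net cost to the contributor — now above 1 — so contributing fully is weakly dominant for every player.
So the Nash equilibrium is full contribution by all 10; the group earns 10 × (47 × 0.23 + 8.3 × 47) = 4009.10.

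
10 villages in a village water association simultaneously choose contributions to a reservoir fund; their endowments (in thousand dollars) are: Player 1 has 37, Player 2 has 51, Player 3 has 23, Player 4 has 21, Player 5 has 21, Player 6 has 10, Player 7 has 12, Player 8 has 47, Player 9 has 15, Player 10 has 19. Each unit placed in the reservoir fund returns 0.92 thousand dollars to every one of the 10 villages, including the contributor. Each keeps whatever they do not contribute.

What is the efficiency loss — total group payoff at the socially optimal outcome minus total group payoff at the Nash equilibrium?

The private return per contributed unit is 0.92 < 1 for everyone, so the Nash equilibrium is zero contribution and the group total is Σ E_j = 37 + 51 + 23 + 21 + 21 + 10 + 12 + 47 + 15 + 19 = 256.
Each contributed unit returns 9.200 to the group, so the social optimum is full contribution by everyone: group total = 9.200 × 256 = 2355.20.
Efficiency loss = (9.200 − 1) × 256 = 2099.20.

2099.20 thousand dollars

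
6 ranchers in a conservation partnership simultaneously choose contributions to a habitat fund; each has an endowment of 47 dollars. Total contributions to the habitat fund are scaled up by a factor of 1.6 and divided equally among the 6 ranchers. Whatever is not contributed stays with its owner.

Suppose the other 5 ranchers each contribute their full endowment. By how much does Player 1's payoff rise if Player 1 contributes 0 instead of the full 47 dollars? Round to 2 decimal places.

Switching from a contribution of 47 to 0 lets Player 1 keep an extra 47 dollars, but lowers the habitat fund by 47, which costs Player 1 their own share of that drop: 1.6/6 × 47 = 12.53.
Net gain = 47 − 12.53 = 34.47. The private return per contributed unit (0.2667) is below 1, so free-riding is indeed the best response regardless of what the others do.

34.47 dollars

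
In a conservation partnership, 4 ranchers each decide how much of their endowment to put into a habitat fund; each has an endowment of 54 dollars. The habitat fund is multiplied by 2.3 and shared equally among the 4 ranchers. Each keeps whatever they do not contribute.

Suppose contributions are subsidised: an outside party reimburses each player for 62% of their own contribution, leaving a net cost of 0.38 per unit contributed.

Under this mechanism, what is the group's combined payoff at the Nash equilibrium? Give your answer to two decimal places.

630.72 dollars

With the mechanism, a contributed unit returns (2.3/4) / 0.38 = 1.5132 per unit of net cost to the contributor — now above 1 — so contributing fully is weakly dominant for every player.
So the Nash equilibrium is full contribution by all 4; the group earns 4 × (54 × 0.62 + 2.3 × 54) = 630.72.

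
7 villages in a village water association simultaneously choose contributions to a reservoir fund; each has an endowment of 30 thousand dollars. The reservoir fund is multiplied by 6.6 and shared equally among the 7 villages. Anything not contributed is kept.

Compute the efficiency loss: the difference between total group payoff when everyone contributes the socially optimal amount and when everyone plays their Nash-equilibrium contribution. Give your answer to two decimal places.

1176.00 thousand dollars

Each contributed unit returns 6.6/7 = 0.9429 to its contributor — below 1 — so contributing 0 is dominant for every player. At the Nash equilibrium everyone keeps their 30, and the group total is 7 × 30 = 210.
Each contributed unit returns 6.600 to the group as a whole (0.9429 to each of 7 players), which exceeds 1, so the social optimum is full contribution: group total = 6.600 × 210 = 1386.00.
Efficiency loss = 1386.00 − 210 = 1176.00.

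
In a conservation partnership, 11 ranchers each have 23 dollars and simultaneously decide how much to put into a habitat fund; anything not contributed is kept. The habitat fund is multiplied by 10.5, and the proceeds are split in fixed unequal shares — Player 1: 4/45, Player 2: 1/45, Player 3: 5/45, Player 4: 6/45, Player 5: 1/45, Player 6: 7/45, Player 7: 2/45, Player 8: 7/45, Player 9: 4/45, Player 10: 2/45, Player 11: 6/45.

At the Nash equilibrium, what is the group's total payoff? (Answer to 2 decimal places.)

1345.50 dollars

For player j, contributing a unit is worthwhile iff 10.5 × (j's share) ≥ 1, i.e. iff j's share is at least 0.0952.
Player 3, Player 4, Player 6, Player 8 and Player 11 clear that bar, contributing 23 each; the remaining 6 contribute 0. Total contributed: 115.
The habitat fund pays out 10.5 × 115 = 1207.50 in total (split across the unequal shares, but the aggregate is all that matters for the group sum).
The 6 free-riders keep 23 each, adding 138. Group total = 138 + 1207.50 = 1345.50.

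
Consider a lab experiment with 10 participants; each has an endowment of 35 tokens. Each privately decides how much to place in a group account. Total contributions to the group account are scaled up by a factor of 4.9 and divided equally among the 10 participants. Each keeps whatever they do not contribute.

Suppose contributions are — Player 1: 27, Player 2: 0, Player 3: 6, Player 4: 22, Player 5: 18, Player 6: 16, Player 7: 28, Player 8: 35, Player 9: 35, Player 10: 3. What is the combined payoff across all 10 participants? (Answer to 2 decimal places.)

Total contributed: 27 + 0 + 6 + 22 + 18 + 16 + 28 + 35 + 35 + 3 = 190; total kept: 10 × 35 − 190 = 160.
The group account pays out 4.9 × 190 = 931.00 in aggregate.
Group total = 160 + 931.00 = 1091.00.

1091.00 tokens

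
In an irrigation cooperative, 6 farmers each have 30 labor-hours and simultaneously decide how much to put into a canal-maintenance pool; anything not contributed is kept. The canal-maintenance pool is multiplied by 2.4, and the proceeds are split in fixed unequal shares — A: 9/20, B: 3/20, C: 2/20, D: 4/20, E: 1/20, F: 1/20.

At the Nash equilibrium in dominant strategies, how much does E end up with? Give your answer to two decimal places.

For player j, contributing a unit is worthwhile iff 2.4 × (j's share) ≥ 1, i.e. iff j's share is at least 0.4167.
The only share above 0.4167 is A's 9/20, contributing 30; the remaining 5 contribute 0. Total contributed: 30.
E keeps 30 and receives 2.4 × 30 × 1/20 = 3.60 from the canal-maintenance pool, for a payoff of 33.60.

33.60 labor-hours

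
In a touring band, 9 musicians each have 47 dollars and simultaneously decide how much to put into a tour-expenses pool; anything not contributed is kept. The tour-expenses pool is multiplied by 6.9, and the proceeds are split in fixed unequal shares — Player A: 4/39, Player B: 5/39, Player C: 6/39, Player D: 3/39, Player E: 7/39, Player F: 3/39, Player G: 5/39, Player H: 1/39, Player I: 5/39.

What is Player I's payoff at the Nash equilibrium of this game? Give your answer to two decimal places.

130.15 dollars

For player j, contributing a unit is worthwhile iff 6.9 × (j's share) ≥ 1, i.e. iff j's share is at least 0.1449.
The shares above 0.1449 belong to Player C and Player E, contributing 47 each; the remaining 7 contribute 0. Total contributed: 94.
Player I keeps 47 and receives 6.9 × 94 × 5/39 = 83.15 from the tour-expenses pool, for a payoff of 130.15.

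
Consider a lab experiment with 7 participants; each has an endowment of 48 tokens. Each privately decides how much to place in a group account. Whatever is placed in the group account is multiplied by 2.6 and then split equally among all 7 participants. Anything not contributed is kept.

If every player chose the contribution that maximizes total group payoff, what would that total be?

873.60 tokens

Each contributed unit returns 2.600 to the group as a whole (0.3714 to each of 7 players), which exceeds 1, so the social optimum is full contribution: group total = 2.600 × 336 = 873.60.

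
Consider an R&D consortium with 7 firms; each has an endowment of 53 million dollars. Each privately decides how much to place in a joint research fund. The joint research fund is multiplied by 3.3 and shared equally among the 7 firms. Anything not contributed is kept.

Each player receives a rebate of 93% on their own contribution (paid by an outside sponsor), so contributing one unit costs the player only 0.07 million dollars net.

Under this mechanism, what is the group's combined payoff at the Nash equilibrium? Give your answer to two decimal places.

With the mechanism, a contributed unit returns (3.3/7) / 0.07 = 6.7347 per unit of net cost to the contributor — now above 1 — so contributing fully is weakly dominant for every player.
At the Nash equilibrium everyone contributes 53. Group total payoff = 7 × (53 × 0.93 + 3.3 × 53) = 1569.33.

1569.33 million dollars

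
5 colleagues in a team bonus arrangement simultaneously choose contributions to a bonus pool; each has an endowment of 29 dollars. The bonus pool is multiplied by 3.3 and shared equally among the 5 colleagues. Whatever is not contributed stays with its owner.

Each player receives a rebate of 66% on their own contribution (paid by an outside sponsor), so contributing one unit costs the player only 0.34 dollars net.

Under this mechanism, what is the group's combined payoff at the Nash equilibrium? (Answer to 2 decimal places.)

574.20 dollars

The effective private return per unit is now (3.3/5) / 0.34 = 1.9412 > 1, so every player's dominant strategy flips to full contribution.
So the Nash equilibrium is full contribution by all 5; the group earns 5 × (29 × 0.66 + 3.3 × 29) = 574.20.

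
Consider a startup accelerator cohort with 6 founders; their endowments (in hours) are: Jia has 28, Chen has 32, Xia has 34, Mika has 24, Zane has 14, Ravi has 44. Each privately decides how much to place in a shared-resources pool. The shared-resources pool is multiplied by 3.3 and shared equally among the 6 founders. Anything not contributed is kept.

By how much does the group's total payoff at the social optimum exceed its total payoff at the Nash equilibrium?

The private return per contributed unit is 3.3/6 = 0.5500 < 1 for every player regardless of endowment, so the Nash equilibrium is zero contribution and the group total is Σ E_j = 28 + 32 + 34 + 24 + 14 + 44 = 176.
Each contributed unit returns 3.300 to the group, so the social optimum is full contribution by everyone: group total = 3.300 × 176 = 580.80.
Efficiency loss = (3.300 − 1) × 176 = 404.80.

404.80 hours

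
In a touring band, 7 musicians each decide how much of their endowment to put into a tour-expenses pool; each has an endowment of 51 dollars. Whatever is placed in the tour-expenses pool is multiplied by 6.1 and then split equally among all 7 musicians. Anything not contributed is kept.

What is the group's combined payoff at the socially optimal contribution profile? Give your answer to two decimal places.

Each contributed unit returns 6.100 to the group as a whole (0.8714 to each of 7 players), which exceeds 1, so the social optimum is full contribution: group total = 6.100 × 357 = 2177.70.

2177.70 dollars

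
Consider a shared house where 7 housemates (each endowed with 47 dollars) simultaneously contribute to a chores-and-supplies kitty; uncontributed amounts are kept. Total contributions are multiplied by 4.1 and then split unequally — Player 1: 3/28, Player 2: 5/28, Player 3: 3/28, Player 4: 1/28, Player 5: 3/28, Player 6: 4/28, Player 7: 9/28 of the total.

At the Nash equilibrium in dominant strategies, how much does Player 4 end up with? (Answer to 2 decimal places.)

53.88 dollars

Each unit j contributes comes back to j as 4.1 × (j's share), so j prefers to contribute only if that share exceeds 1/4.1 = 0.2439; otherwise keeping the unit dominates.
Player 7 alone (share 9/28) is above the threshold, contributing 47; the remaining 6 contribute 0. Total contributed: 47.
Player 4 keeps 47 and receives 4.1 × 47 × 1/28 = 6.88 from the chores-and-supplies kitty, for a payoff of 53.88.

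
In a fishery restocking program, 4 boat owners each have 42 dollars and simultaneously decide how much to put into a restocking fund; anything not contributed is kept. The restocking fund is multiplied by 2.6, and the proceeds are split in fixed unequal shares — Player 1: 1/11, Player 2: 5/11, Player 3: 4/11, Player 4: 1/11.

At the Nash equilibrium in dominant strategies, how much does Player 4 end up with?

For player j, contributing a unit is worthwhile iff 2.6 × (j's share) ≥ 1, i.e. iff j's share is at least 0.3846.
Only Player 2 (5/11) clears that bar, contributing 42; the remaining 3 contribute 0. Total contributed: 42.
Player 4 keeps 42 and receives 2.6 × 42 × 1/11 = 9.93 from the restocking fund, for a payoff of 51.93.

51.93 dollars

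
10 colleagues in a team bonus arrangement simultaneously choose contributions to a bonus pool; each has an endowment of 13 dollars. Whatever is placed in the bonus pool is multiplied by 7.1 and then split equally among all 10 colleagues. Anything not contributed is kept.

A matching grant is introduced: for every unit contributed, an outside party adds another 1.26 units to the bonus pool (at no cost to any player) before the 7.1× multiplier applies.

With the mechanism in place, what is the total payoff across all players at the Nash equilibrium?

2085.98 dollars

With the mechanism, a contributed unit returns 7.1 × 2.26 / 10 = 1.6046 per unit of net cost to the contributor — now above 1 — so contributing fully is weakly dominant for every player.
At the Nash equilibrium everyone contributes 13. Group total payoff = 7.1 × 2.26 × 130 = 2085.98.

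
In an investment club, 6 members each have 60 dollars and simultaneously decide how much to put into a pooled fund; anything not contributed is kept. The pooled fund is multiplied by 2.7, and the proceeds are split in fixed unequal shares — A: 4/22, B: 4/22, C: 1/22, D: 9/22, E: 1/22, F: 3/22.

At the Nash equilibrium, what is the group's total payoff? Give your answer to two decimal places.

Player j's private return per contributed unit is 2.7 × (j's share). Contributing is weakly dominant for j when that share is at least 1/2.7 = 0.3704, and contributing 0 is dominant otherwise.
The only share above 0.3704 is D's 9/22, contributing 60; the remaining 5 contribute 0. Total contributed: 60.
The pooled fund pays out 2.7 × 60 = 162.00 in total (split across the unequal shares, but the aggregate is all that matters for the group sum).
The 5 free-riders keep 60 each, adding 300. Group total = 300 + 162.00 = 462.00.

462.00 dollars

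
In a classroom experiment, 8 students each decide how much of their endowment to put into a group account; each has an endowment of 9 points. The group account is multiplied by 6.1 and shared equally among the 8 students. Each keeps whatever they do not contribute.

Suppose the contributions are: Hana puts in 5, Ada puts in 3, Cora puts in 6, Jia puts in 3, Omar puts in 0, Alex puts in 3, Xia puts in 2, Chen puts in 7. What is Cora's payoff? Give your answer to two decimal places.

Total contributed: 5 + 3 + 6 + 3 + 0 + 3 + 2 + 7 = 29.
Each receives 6.1 × 29 / 8 = 22.11 from the group account.
Cora keeps 9 − 6 = 3, so Cora's payoff is 3 + 22.11 = 25.11.

25.11 points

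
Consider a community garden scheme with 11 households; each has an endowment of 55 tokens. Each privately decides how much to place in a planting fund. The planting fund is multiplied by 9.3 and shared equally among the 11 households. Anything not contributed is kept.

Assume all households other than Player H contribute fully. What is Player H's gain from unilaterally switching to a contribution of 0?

Switching from a contribution of 55 to 0 lets Player H keep an extra 55 tokens, but lowers the planting fund by 55, which costs Player H their own share of that drop: 9.3/11 × 55 = 46.50.
Net gain = 55 − 46.50 = 8.50. The private return per contributed unit (0.8455) is below 1, so free-riding is indeed the best response regardless of what the others do.

8.50 tokens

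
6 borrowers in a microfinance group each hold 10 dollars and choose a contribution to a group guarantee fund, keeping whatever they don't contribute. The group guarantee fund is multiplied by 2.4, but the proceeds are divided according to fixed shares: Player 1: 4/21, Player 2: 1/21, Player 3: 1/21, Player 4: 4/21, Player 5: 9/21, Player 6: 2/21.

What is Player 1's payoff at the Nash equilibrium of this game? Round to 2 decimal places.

Each unit j contributes comes back to j as 2.4 × (j's share), so j prefers to contribute only if that share exceeds 1/2.4 = 0.4167; otherwise keeping the unit dominates.
Player 5 alone (share 9/21) is above the threshold, contributing 10; the remaining 5 contribute 0. Total contributed: 10.
Player 1 keeps 10 and receives 2.4 × 10 × 4/21 = 4.57 from the group guarantee fund, for a payoff of 14.57.

14.57 dollars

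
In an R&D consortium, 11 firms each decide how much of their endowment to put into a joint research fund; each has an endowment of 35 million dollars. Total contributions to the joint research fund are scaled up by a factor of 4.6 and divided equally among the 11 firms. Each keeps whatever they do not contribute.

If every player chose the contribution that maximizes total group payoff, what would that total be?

1771.00 million dollars

Each contributed unit returns 4.600 to the group as a whole (0.4182 to each of 11 players), which exceeds 1, so the social optimum is full contribution: group total = 4.600 × 385 = 1771.00.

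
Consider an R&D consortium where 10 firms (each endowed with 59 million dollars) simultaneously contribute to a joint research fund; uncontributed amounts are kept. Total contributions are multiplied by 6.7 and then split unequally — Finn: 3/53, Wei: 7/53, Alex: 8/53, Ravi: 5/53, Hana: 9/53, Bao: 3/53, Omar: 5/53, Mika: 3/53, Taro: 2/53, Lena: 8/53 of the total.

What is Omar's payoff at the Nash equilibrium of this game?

Player j's private return per contributed unit is 6.7 × (j's share). Contributing is weakly dominant for j when that share is at least 1/6.7 = 0.1493, and contributing 0 is dominant otherwise.
Alex, Hana and Lena clear that bar, contributing 59 each; the remaining 7 contribute 0. Total contributed: 177.
Omar keeps 59 and receives 6.7 × 177 × 5/53 = 111.88 from the joint research fund, for a payoff of 170.88.

170.88 million dollars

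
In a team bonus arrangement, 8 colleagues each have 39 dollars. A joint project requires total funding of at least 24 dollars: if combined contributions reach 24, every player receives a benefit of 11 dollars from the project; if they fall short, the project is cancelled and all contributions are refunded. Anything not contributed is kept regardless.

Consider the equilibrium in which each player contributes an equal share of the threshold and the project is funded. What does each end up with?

Equal share of the threshold: 24/8 = 3.
At this profile no one gains by cutting their contribution: any cut drops the total below 24, the project is cancelled, contributions are refunded, and the deviator ends with 39, which is less than 39 − 3 + 11 = 47. Contributing more than 3 just wastes the excess. So contributing exactly 3 is a best response.
Each player's payoff: 39 − 3 + 11 = 47.

47 dollars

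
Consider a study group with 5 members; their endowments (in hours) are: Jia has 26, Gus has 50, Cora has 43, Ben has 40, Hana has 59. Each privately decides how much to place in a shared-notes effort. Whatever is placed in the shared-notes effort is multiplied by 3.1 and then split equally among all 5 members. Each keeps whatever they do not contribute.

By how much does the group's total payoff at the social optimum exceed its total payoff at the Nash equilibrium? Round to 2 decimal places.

The private return per contributed unit is 3.1/5 = 0.6200 < 1 for every player regardless of endowment, so the Nash equilibrium is zero contribution and the group total is Σ E_j = 26 + 50 + 43 + 40 + 59 = 218.
Each contributed unit returns 3.100 to the group, so the social optimum is full contribution by everyone: group total = 3.100 × 218 = 675.80.
Efficiency loss = (3.100 − 1) × 218 = 457.80.

457.80 hours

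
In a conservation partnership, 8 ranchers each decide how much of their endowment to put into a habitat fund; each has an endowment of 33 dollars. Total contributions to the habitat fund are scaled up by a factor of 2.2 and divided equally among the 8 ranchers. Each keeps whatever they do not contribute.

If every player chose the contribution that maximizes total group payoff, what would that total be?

580.80 dollars

Each contributed unit returns 2.200 to the group as a whole (0.2750 to each of 8 players), which exceeds 1, so the social optimum is full contribution: group total = 2.200 × 264 = 580.80.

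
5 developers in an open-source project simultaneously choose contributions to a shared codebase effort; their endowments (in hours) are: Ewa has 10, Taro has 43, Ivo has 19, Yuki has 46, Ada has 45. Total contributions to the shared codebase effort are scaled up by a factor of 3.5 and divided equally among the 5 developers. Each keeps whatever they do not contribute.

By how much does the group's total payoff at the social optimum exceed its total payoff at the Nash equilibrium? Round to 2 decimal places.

407.50 hours

The private return per contributed unit is 3.5/5 = 0.7000 < 1 for every player regardless of endowment, so the Nash equilibrium is zero contribution and the group total is Σ E_j = 10 + 43 + 19 + 46 + 45 = 163.
Each contributed unit returns 3.500 to the group, so the social optimum is full contribution by everyone: group total = 3.500 × 163 = 570.50.
Efficiency loss = (3.500 − 1) × 163 = 407.50.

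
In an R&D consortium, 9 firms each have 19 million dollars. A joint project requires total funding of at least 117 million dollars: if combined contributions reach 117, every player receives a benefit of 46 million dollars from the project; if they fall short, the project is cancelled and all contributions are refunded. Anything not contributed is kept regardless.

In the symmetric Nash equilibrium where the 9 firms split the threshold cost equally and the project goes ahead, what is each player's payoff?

52 million dollars

Equal share of the threshold: 117/9 = 13.
At this profile no one gains by cutting their contribution: any cut drops the total below 117, the project is cancelled, contributions are refunded, and the deviator ends with 19, which is less than 19 − 13 + 46 = 52. Contributing more than 13 just wastes the excess. So contributing exactly 13 is a best response.
Each player's payoff: 19 − 13 + 46 = 52.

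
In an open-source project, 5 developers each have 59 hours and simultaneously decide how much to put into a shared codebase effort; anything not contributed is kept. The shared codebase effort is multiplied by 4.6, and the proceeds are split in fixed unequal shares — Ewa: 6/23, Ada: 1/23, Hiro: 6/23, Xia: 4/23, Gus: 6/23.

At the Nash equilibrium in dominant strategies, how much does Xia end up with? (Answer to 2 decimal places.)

200.60 hours

A player with share s gets back 4.6·s per unit contributed, so full contribution is dominant for anyone with s > 1/4.6 = 0.2174 and zero contribution is dominant for anyone below.
Ewa, Hiro and Gus clear that bar, contributing 59 each; the remaining 2 contribute 0. Total contributed: 177.
Xia keeps 59 and receives 4.6 × 177 × 4/23 = 141.60 from the shared codebase effort, for a payoff of 200.60.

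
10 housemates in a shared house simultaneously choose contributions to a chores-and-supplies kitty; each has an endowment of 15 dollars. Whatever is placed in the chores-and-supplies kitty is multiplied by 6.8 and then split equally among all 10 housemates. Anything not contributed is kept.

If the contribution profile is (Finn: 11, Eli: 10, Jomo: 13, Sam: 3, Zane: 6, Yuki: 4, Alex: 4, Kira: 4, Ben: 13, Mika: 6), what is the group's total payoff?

579.20 dollars

Total contributed: 11 + 10 + 13 + 3 + 6 + 4 + 4 + 4 + 13 + 6 = 74; total kept: 10 × 15 − 74 = 76.
The chores-and-supplies kitty pays out 6.8 × 74 = 503.20 in aggregate.
Group total = 76 + 503.20 = 579.20.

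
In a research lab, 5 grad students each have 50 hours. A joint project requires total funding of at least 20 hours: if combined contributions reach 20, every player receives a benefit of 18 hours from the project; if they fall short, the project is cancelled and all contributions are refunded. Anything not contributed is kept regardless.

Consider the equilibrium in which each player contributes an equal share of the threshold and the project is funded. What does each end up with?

64 hours

Equal share of the threshold: 20/5 = 4.
At this profile no one gains by cutting their contribution: any cut drops the total below 20, the project is cancelled, contributions are refunded, and the deviator ends with 50, which is less than 50 − 4 + 18 = 64. Contributing more than 4 just wastes the excess. So contributing exactly 4 is a best response.
Each player's payoff: 50 − 4 + 18 = 64.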